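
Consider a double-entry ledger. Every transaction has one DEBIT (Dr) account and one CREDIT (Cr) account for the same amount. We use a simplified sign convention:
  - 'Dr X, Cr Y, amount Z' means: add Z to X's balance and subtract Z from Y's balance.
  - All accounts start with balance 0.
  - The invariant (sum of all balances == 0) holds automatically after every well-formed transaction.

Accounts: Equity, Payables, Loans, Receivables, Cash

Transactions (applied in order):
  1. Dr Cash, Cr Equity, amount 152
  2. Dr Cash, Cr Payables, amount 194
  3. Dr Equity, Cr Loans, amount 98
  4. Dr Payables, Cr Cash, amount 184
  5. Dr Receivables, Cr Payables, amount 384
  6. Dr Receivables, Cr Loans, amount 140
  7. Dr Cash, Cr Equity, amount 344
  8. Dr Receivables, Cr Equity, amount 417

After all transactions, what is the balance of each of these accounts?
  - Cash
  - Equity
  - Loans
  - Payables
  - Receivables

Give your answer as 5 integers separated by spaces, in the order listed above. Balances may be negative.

Answer: 506 -815 -238 -394 941

Derivation:
After txn 1 (Dr Cash, Cr Equity, amount 152): Cash=152 Equity=-152
After txn 2 (Dr Cash, Cr Payables, amount 194): Cash=346 Equity=-152 Payables=-194
After txn 3 (Dr Equity, Cr Loans, amount 98): Cash=346 Equity=-54 Loans=-98 Payables=-194
After txn 4 (Dr Payables, Cr Cash, amount 184): Cash=162 Equity=-54 Loans=-98 Payables=-10
After txn 5 (Dr Receivables, Cr Payables, amount 384): Cash=162 Equity=-54 Loans=-98 Payables=-394 Receivables=384
After txn 6 (Dr Receivables, Cr Loans, amount 140): Cash=162 Equity=-54 Loans=-238 Payables=-394 Receivables=524
After txn 7 (Dr Cash, Cr Equity, amount 344): Cash=506 Equity=-398 Loans=-238 Payables=-394 Receivables=524
After txn 8 (Dr Receivables, Cr Equity, amount 417): Cash=506 Equity=-815 Loans=-238 Payables=-394 Receivables=941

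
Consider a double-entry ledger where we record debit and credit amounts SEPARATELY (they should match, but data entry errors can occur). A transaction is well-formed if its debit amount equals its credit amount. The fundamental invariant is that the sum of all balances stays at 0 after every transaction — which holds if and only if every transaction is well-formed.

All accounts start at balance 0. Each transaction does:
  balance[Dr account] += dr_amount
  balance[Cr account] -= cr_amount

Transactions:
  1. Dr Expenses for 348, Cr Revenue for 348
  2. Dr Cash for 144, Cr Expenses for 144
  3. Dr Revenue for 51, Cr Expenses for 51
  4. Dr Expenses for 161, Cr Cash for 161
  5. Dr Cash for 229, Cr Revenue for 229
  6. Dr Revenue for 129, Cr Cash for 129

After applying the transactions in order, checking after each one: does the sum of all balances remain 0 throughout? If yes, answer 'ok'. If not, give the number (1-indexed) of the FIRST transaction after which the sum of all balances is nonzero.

Answer: ok

Derivation:
After txn 1: dr=348 cr=348 sum_balances=0
After txn 2: dr=144 cr=144 sum_balances=0
After txn 3: dr=51 cr=51 sum_balances=0
After txn 4: dr=161 cr=161 sum_balances=0
After txn 5: dr=229 cr=229 sum_balances=0
After txn 6: dr=129 cr=129 sum_balances=0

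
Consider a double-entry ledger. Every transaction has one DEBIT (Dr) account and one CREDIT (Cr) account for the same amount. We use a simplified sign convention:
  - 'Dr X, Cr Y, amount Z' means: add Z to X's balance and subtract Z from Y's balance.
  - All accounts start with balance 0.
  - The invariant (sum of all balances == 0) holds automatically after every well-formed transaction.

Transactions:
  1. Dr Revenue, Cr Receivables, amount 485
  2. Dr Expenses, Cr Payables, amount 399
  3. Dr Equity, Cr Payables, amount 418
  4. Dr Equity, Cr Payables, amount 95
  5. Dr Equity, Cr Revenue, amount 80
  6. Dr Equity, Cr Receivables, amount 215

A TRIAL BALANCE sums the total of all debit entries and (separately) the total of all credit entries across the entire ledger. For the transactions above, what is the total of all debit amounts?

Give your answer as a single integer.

Answer: 1692

Derivation:
Txn 1: debit+=485
Txn 2: debit+=399
Txn 3: debit+=418
Txn 4: debit+=95
Txn 5: debit+=80
Txn 6: debit+=215
Total debits = 1692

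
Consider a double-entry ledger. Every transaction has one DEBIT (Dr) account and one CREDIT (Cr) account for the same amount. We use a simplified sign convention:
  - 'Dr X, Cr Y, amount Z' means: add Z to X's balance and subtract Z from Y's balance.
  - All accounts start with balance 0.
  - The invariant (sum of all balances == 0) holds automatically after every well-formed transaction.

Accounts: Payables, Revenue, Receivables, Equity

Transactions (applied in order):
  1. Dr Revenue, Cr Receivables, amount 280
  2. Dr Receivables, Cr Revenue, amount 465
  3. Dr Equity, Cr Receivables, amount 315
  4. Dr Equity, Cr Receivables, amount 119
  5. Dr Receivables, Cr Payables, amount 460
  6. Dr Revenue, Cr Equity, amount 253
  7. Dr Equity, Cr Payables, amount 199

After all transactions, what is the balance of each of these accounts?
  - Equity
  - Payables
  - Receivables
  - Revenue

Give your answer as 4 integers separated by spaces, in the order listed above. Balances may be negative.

After txn 1 (Dr Revenue, Cr Receivables, amount 280): Receivables=-280 Revenue=280
After txn 2 (Dr Receivables, Cr Revenue, amount 465): Receivables=185 Revenue=-185
After txn 3 (Dr Equity, Cr Receivables, amount 315): Equity=315 Receivables=-130 Revenue=-185
After txn 4 (Dr Equity, Cr Receivables, amount 119): Equity=434 Receivables=-249 Revenue=-185
After txn 5 (Dr Receivables, Cr Payables, amount 460): Equity=434 Payables=-460 Receivables=211 Revenue=-185
After txn 6 (Dr Revenue, Cr Equity, amount 253): Equity=181 Payables=-460 Receivables=211 Revenue=68
After txn 7 (Dr Equity, Cr Payables, amount 199): Equity=380 Payables=-659 Receivables=211 Revenue=68

Answer: 380 -659 211 68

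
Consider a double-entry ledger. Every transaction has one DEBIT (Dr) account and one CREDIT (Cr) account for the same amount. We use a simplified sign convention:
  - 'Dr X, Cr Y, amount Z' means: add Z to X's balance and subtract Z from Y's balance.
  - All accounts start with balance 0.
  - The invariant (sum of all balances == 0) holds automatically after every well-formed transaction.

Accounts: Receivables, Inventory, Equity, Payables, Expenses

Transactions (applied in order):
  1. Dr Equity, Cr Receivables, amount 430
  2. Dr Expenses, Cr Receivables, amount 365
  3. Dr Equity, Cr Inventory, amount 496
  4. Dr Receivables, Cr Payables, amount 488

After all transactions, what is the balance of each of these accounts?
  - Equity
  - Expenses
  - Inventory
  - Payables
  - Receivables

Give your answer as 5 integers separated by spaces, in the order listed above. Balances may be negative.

Answer: 926 365 -496 -488 -307

Derivation:
After txn 1 (Dr Equity, Cr Receivables, amount 430): Equity=430 Receivables=-430
After txn 2 (Dr Expenses, Cr Receivables, amount 365): Equity=430 Expenses=365 Receivables=-795
After txn 3 (Dr Equity, Cr Inventory, amount 496): Equity=926 Expenses=365 Inventory=-496 Receivables=-795
After txn 4 (Dr Receivables, Cr Payables, amount 488): Equity=926 Expenses=365 Inventory=-496 Payables=-488 Receivables=-307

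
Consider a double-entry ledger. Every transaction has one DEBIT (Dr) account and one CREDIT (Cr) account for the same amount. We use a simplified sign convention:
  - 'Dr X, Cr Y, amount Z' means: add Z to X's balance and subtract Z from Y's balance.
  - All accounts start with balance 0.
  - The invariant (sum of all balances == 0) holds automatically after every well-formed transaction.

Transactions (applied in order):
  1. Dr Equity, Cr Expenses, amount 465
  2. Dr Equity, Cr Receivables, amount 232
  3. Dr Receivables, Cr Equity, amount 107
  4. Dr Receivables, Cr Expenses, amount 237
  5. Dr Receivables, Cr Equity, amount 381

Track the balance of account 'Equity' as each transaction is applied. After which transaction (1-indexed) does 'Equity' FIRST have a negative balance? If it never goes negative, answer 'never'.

Answer: never

Derivation:
After txn 1: Equity=465
After txn 2: Equity=697
After txn 3: Equity=590
After txn 4: Equity=590
After txn 5: Equity=209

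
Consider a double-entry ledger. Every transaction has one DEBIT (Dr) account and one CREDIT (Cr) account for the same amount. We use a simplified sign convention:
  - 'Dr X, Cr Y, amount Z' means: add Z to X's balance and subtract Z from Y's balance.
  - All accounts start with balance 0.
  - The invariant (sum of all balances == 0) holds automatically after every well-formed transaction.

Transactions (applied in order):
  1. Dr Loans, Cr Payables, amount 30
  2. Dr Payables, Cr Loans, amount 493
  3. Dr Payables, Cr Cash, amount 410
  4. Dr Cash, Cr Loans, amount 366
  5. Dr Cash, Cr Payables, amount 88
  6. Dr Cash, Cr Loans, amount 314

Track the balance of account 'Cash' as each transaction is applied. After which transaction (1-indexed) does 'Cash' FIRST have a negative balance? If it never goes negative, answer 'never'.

Answer: 3

Derivation:
After txn 1: Cash=0
After txn 2: Cash=0
After txn 3: Cash=-410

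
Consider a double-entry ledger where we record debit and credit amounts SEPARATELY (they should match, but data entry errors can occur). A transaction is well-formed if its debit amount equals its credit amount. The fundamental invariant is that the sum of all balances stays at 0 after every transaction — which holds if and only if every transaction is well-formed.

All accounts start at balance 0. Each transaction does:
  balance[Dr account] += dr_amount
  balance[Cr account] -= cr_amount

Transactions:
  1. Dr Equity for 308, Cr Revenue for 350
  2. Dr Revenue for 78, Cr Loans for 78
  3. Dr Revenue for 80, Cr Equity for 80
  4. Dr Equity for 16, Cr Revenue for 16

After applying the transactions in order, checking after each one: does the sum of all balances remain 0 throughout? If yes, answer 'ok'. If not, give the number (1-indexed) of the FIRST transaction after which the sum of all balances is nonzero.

After txn 1: dr=308 cr=350 sum_balances=-42
After txn 2: dr=78 cr=78 sum_balances=-42
After txn 3: dr=80 cr=80 sum_balances=-42
After txn 4: dr=16 cr=16 sum_balances=-42

Answer: 1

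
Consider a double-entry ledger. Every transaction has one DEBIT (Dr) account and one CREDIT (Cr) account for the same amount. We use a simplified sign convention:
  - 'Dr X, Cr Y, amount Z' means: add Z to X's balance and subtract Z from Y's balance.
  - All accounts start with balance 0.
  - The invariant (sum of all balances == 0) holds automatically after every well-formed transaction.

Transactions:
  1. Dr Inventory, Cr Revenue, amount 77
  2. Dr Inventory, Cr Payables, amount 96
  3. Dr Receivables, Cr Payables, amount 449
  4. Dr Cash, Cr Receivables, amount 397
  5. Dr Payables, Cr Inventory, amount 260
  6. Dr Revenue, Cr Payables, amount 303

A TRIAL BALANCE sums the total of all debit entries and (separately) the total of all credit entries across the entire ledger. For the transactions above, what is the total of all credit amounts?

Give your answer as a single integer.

Answer: 1582

Derivation:
Txn 1: credit+=77
Txn 2: credit+=96
Txn 3: credit+=449
Txn 4: credit+=397
Txn 5: credit+=260
Txn 6: credit+=303
Total credits = 1582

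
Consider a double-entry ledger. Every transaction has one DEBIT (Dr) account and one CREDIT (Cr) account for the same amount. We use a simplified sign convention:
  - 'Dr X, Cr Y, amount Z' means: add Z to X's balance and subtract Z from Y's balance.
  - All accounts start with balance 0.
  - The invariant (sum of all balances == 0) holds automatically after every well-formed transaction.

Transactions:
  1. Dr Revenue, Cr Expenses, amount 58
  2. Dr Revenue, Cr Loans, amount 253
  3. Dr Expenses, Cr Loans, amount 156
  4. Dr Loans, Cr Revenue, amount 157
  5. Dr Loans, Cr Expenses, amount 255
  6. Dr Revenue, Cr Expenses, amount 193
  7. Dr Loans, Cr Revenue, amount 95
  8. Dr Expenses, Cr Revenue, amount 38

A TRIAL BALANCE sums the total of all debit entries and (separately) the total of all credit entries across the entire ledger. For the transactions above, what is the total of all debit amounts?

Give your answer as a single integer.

Answer: 1205

Derivation:
Txn 1: debit+=58
Txn 2: debit+=253
Txn 3: debit+=156
Txn 4: debit+=157
Txn 5: debit+=255
Txn 6: debit+=193
Txn 7: debit+=95
Txn 8: debit+=38
Total debits = 1205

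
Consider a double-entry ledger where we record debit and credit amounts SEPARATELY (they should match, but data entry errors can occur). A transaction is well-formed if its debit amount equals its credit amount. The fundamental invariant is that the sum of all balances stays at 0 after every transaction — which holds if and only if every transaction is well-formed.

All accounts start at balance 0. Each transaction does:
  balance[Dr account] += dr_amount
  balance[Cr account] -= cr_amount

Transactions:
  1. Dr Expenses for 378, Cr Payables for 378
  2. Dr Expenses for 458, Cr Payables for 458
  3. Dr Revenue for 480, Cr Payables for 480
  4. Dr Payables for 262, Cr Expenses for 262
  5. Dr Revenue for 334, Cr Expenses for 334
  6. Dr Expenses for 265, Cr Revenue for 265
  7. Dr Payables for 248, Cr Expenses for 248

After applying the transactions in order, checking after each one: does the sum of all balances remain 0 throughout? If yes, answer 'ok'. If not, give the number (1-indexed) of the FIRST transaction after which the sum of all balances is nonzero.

After txn 1: dr=378 cr=378 sum_balances=0
After txn 2: dr=458 cr=458 sum_balances=0
After txn 3: dr=480 cr=480 sum_balances=0
After txn 4: dr=262 cr=262 sum_balances=0
After txn 5: dr=334 cr=334 sum_balances=0
After txn 6: dr=265 cr=265 sum_balances=0
After txn 7: dr=248 cr=248 sum_balances=0

Answer: ok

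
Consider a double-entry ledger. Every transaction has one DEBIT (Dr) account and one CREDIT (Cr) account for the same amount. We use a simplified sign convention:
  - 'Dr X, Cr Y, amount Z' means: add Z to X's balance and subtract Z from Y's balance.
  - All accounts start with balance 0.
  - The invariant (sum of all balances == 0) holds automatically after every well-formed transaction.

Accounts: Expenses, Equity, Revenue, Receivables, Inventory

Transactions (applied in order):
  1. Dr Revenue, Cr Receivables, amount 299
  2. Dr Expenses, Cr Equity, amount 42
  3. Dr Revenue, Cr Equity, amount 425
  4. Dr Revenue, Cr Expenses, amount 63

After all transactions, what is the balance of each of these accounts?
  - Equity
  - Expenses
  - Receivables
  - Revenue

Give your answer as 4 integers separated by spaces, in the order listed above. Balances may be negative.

After txn 1 (Dr Revenue, Cr Receivables, amount 299): Receivables=-299 Revenue=299
After txn 2 (Dr Expenses, Cr Equity, amount 42): Equity=-42 Expenses=42 Receivables=-299 Revenue=299
After txn 3 (Dr Revenue, Cr Equity, amount 425): Equity=-467 Expenses=42 Receivables=-299 Revenue=724
After txn 4 (Dr Revenue, Cr Expenses, amount 63): Equity=-467 Expenses=-21 Receivables=-299 Revenue=787

Answer: -467 -21 -299 787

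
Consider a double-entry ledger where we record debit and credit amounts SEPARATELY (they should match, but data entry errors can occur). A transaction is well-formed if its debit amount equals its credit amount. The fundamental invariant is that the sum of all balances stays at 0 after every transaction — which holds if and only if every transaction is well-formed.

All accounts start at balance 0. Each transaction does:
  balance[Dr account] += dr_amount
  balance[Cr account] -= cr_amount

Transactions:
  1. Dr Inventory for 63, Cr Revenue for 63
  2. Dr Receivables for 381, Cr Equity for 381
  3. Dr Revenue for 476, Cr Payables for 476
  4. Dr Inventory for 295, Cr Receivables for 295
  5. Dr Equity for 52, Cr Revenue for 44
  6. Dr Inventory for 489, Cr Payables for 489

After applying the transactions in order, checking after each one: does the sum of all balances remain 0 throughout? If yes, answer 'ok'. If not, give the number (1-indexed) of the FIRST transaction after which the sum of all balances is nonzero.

Answer: 5

Derivation:
After txn 1: dr=63 cr=63 sum_balances=0
After txn 2: dr=381 cr=381 sum_balances=0
After txn 3: dr=476 cr=476 sum_balances=0
After txn 4: dr=295 cr=295 sum_balances=0
After txn 5: dr=52 cr=44 sum_balances=8
After txn 6: dr=489 cr=489 sum_balances=8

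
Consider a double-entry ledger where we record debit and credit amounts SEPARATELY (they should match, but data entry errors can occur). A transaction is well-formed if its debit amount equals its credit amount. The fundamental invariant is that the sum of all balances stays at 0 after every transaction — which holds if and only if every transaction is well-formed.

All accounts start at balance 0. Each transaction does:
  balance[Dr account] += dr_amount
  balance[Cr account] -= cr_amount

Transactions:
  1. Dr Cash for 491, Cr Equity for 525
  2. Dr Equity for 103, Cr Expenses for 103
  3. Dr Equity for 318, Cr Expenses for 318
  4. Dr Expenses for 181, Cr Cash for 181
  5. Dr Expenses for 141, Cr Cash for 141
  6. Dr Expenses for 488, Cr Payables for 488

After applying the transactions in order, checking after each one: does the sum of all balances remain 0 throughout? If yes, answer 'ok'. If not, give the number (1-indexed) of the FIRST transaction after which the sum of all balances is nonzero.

After txn 1: dr=491 cr=525 sum_balances=-34
After txn 2: dr=103 cr=103 sum_balances=-34
After txn 3: dr=318 cr=318 sum_balances=-34
After txn 4: dr=181 cr=181 sum_balances=-34
After txn 5: dr=141 cr=141 sum_balances=-34
After txn 6: dr=488 cr=488 sum_balances=-34

Answer: 1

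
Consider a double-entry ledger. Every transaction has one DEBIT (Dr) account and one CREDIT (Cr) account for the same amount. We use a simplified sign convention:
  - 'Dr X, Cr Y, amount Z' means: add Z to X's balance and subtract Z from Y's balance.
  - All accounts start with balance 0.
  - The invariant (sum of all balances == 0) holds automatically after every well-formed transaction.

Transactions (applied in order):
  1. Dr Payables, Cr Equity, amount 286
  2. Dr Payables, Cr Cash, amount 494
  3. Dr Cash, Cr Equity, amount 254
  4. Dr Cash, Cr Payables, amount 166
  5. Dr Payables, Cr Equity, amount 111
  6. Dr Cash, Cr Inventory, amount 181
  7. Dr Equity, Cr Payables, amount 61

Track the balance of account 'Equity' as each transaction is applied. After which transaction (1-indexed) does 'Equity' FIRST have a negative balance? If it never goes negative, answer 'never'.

Answer: 1

Derivation:
After txn 1: Equity=-286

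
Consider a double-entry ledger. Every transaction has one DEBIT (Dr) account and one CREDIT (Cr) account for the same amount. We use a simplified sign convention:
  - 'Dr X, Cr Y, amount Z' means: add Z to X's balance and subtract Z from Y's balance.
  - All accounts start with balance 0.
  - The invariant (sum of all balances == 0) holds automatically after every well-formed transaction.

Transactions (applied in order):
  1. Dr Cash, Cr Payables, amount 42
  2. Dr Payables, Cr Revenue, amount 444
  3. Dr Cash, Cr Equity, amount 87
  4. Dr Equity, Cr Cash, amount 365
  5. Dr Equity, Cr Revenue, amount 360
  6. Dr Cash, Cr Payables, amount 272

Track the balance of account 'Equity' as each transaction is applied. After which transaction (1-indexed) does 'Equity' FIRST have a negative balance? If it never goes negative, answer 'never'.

Answer: 3

Derivation:
After txn 1: Equity=0
After txn 2: Equity=0
After txn 3: Equity=-87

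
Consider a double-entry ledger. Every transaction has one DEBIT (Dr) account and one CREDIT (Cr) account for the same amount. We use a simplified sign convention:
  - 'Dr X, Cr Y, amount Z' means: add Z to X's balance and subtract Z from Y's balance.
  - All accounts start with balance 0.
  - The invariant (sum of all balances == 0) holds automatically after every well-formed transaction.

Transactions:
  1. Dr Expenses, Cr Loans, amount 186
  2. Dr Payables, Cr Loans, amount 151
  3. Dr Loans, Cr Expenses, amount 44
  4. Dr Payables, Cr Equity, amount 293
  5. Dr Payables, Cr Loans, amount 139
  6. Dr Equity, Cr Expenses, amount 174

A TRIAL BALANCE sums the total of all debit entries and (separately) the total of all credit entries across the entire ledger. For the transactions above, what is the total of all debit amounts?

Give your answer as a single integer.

Txn 1: debit+=186
Txn 2: debit+=151
Txn 3: debit+=44
Txn 4: debit+=293
Txn 5: debit+=139
Txn 6: debit+=174
Total debits = 987

Answer: 987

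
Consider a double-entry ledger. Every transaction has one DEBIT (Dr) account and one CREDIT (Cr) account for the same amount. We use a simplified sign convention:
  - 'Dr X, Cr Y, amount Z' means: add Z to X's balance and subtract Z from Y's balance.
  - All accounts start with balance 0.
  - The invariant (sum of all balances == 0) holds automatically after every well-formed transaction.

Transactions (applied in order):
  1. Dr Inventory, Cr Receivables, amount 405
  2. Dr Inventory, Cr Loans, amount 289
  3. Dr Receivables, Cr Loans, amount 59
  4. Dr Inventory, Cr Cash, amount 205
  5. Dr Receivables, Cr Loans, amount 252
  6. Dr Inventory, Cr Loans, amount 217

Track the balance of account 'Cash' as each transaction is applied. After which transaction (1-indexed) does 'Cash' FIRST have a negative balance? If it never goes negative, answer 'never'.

After txn 1: Cash=0
After txn 2: Cash=0
After txn 3: Cash=0
After txn 4: Cash=-205

Answer: 4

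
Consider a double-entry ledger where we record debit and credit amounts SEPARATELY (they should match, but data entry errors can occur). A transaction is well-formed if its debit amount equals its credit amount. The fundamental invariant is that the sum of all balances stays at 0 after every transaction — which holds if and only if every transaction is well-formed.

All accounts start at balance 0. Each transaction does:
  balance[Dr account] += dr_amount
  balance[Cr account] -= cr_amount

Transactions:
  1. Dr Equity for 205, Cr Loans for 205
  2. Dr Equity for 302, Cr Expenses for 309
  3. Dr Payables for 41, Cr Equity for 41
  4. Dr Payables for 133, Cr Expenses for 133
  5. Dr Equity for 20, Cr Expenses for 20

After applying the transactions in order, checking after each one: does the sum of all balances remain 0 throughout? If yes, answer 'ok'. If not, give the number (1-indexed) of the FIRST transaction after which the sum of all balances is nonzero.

Answer: 2

Derivation:
After txn 1: dr=205 cr=205 sum_balances=0
After txn 2: dr=302 cr=309 sum_balances=-7
After txn 3: dr=41 cr=41 sum_balances=-7
After txn 4: dr=133 cr=133 sum_balances=-7
After txn 5: dr=20 cr=20 sum_balances=-7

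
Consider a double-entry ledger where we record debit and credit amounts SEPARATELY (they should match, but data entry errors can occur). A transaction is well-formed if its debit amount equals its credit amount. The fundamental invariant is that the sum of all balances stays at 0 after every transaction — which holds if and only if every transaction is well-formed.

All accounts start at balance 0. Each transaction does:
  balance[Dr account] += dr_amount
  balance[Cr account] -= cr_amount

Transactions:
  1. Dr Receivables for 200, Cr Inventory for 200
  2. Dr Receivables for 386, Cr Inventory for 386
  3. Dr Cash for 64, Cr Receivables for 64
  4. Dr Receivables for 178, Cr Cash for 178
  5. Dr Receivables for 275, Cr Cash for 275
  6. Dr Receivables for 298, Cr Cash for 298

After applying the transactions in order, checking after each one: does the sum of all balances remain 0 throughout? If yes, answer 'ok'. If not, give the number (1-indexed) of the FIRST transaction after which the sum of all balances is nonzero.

Answer: ok

Derivation:
After txn 1: dr=200 cr=200 sum_balances=0
After txn 2: dr=386 cr=386 sum_balances=0
After txn 3: dr=64 cr=64 sum_balances=0
After txn 4: dr=178 cr=178 sum_balances=0
After txn 5: dr=275 cr=275 sum_balances=0
After txn 6: dr=298 cr=298 sum_balances=0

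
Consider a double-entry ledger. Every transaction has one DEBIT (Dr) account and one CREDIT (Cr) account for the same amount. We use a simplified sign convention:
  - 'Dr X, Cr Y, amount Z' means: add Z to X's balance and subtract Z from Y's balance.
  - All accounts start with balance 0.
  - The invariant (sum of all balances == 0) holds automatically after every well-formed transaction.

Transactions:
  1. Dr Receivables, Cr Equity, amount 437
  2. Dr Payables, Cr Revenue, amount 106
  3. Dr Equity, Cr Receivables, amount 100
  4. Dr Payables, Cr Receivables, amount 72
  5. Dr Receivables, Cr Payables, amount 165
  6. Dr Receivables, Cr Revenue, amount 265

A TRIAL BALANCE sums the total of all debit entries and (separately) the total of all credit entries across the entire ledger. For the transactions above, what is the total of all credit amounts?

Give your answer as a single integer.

Answer: 1145

Derivation:
Txn 1: credit+=437
Txn 2: credit+=106
Txn 3: credit+=100
Txn 4: credit+=72
Txn 5: credit+=165
Txn 6: credit+=265
Total credits = 1145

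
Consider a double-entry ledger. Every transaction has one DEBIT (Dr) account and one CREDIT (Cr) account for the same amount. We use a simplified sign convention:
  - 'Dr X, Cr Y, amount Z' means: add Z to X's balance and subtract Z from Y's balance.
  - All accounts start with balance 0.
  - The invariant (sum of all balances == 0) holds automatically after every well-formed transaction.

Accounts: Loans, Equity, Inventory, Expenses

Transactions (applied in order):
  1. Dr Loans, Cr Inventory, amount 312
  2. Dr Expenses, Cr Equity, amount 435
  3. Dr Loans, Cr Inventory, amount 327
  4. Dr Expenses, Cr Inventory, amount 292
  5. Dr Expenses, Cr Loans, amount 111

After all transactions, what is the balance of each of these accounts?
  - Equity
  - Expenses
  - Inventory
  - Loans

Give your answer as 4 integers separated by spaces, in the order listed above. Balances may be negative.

Answer: -435 838 -931 528

Derivation:
After txn 1 (Dr Loans, Cr Inventory, amount 312): Inventory=-312 Loans=312
After txn 2 (Dr Expenses, Cr Equity, amount 435): Equity=-435 Expenses=435 Inventory=-312 Loans=312
After txn 3 (Dr Loans, Cr Inventory, amount 327): Equity=-435 Expenses=435 Inventory=-639 Loans=639
After txn 4 (Dr Expenses, Cr Inventory, amount 292): Equity=-435 Expenses=727 Inventory=-931 Loans=639
After txn 5 (Dr Expenses, Cr Loans, amount 111): Equity=-435 Expenses=838 Inventory=-931 Loans=528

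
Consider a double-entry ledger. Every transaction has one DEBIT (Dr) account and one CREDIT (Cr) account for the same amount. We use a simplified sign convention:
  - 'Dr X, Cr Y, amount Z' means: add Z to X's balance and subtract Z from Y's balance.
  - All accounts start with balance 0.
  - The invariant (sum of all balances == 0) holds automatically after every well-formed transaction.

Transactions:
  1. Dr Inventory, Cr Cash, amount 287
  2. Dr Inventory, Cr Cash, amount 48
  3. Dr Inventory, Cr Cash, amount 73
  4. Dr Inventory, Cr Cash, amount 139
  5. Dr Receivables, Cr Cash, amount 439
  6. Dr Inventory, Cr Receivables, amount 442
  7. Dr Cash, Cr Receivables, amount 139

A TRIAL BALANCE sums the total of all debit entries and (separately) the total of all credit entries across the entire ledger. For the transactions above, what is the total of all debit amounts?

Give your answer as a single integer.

Answer: 1567

Derivation:
Txn 1: debit+=287
Txn 2: debit+=48
Txn 3: debit+=73
Txn 4: debit+=139
Txn 5: debit+=439
Txn 6: debit+=442
Txn 7: debit+=139
Total debits = 1567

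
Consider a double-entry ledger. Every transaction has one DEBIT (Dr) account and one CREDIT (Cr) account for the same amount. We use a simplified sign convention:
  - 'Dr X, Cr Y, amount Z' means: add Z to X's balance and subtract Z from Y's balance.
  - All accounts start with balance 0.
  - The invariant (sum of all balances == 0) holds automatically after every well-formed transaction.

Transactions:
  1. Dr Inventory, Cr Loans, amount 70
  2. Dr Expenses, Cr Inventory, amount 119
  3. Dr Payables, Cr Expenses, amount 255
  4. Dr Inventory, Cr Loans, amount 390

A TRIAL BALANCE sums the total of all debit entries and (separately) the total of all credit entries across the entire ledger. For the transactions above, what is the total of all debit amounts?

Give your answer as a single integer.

Txn 1: debit+=70
Txn 2: debit+=119
Txn 3: debit+=255
Txn 4: debit+=390
Total debits = 834

Answer: 834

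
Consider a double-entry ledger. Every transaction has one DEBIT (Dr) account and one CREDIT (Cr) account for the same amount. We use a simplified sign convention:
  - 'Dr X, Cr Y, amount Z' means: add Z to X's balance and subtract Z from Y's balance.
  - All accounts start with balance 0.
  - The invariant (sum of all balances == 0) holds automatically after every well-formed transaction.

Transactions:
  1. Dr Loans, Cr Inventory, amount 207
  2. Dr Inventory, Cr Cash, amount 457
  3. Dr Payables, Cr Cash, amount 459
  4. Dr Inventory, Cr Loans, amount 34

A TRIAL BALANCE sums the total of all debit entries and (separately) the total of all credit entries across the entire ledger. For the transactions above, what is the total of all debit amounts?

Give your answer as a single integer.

Txn 1: debit+=207
Txn 2: debit+=457
Txn 3: debit+=459
Txn 4: debit+=34
Total debits = 1157

Answer: 1157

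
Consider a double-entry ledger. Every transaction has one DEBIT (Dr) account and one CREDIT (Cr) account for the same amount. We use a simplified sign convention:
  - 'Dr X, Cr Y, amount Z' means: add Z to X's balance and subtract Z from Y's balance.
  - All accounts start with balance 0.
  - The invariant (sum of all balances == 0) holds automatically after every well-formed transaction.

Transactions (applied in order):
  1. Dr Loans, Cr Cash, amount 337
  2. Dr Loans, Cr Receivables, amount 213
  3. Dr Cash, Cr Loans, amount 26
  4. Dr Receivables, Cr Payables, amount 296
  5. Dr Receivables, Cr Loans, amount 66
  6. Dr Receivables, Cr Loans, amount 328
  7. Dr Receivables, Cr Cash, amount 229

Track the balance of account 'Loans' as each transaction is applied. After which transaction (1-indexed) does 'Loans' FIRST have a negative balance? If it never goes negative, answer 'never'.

Answer: never

Derivation:
After txn 1: Loans=337
After txn 2: Loans=550
After txn 3: Loans=524
After txn 4: Loans=524
After txn 5: Loans=458
After txn 6: Loans=130
After txn 7: Loans=130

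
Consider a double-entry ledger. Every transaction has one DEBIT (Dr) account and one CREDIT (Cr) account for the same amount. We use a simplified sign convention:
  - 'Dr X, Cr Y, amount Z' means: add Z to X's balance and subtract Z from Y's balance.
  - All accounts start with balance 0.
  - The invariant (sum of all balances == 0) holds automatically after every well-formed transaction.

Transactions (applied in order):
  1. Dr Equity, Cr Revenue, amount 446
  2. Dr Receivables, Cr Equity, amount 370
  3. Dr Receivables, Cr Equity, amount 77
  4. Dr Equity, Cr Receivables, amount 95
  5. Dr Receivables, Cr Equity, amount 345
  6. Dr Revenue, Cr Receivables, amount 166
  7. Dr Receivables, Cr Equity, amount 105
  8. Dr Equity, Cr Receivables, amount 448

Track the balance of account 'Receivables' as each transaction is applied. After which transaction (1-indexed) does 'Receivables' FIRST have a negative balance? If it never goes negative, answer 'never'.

After txn 1: Receivables=0
After txn 2: Receivables=370
After txn 3: Receivables=447
After txn 4: Receivables=352
After txn 5: Receivables=697
After txn 6: Receivables=531
After txn 7: Receivables=636
After txn 8: Receivables=188

Answer: never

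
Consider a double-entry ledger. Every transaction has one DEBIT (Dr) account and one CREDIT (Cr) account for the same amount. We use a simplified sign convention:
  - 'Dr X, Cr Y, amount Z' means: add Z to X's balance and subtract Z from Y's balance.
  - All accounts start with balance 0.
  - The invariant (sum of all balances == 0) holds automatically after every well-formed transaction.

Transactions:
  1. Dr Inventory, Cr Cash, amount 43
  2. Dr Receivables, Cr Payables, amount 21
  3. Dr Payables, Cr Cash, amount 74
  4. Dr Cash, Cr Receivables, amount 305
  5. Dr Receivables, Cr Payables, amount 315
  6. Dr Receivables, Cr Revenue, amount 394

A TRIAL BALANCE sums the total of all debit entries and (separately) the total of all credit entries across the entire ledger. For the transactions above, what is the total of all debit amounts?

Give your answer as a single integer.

Txn 1: debit+=43
Txn 2: debit+=21
Txn 3: debit+=74
Txn 4: debit+=305
Txn 5: debit+=315
Txn 6: debit+=394
Total debits = 1152

Answer: 1152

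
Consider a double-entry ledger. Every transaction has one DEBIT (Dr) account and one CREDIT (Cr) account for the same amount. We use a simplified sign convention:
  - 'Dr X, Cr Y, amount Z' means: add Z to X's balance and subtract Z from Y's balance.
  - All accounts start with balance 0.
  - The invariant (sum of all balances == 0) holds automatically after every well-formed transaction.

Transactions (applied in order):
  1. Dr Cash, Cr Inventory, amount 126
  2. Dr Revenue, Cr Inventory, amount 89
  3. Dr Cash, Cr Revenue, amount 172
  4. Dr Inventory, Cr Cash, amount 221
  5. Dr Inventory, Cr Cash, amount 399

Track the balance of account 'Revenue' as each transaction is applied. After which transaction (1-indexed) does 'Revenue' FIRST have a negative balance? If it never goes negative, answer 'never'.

After txn 1: Revenue=0
After txn 2: Revenue=89
After txn 3: Revenue=-83

Answer: 3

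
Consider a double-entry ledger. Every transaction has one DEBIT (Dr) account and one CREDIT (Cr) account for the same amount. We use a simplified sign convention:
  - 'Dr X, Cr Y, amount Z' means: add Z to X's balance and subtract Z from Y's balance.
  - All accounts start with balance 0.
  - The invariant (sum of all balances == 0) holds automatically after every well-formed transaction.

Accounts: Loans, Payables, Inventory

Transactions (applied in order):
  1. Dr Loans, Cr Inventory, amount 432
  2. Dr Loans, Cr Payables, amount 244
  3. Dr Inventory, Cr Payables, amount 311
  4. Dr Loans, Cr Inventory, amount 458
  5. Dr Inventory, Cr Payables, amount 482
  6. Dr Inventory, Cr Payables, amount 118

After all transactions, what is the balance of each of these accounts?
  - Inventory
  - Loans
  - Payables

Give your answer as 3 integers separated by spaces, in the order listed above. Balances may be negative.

After txn 1 (Dr Loans, Cr Inventory, amount 432): Inventory=-432 Loans=432
After txn 2 (Dr Loans, Cr Payables, amount 244): Inventory=-432 Loans=676 Payables=-244
After txn 3 (Dr Inventory, Cr Payables, amount 311): Inventory=-121 Loans=676 Payables=-555
After txn 4 (Dr Loans, Cr Inventory, amount 458): Inventory=-579 Loans=1134 Payables=-555
After txn 5 (Dr Inventory, Cr Payables, amount 482): Inventory=-97 Loans=1134 Payables=-1037
After txn 6 (Dr Inventory, Cr Payables, amount 118): Inventory=21 Loans=1134 Payables=-1155

Answer: 21 1134 -1155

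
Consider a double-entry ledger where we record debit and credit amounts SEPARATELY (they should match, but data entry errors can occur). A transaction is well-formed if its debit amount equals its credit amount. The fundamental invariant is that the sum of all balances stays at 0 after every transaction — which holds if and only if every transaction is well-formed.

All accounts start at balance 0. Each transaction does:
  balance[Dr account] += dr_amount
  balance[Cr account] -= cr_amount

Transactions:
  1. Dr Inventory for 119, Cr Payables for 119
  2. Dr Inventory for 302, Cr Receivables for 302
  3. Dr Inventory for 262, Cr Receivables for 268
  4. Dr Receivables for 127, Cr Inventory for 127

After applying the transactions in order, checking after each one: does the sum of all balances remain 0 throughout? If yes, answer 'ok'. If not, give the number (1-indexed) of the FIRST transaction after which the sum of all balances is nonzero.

Answer: 3

Derivation:
After txn 1: dr=119 cr=119 sum_balances=0
After txn 2: dr=302 cr=302 sum_balances=0
After txn 3: dr=262 cr=268 sum_balances=-6
After txn 4: dr=127 cr=127 sum_balances=-6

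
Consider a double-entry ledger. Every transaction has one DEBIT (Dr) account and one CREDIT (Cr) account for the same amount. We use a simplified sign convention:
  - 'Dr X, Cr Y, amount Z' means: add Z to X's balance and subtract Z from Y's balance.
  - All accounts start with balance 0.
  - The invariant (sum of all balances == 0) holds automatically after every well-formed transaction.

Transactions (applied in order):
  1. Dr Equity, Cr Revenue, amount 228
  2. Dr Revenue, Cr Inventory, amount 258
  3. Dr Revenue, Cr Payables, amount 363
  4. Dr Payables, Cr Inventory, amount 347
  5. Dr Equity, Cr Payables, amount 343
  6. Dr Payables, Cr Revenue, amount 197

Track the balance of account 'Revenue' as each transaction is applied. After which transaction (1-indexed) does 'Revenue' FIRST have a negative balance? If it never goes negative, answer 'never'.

Answer: 1

Derivation:
After txn 1: Revenue=-228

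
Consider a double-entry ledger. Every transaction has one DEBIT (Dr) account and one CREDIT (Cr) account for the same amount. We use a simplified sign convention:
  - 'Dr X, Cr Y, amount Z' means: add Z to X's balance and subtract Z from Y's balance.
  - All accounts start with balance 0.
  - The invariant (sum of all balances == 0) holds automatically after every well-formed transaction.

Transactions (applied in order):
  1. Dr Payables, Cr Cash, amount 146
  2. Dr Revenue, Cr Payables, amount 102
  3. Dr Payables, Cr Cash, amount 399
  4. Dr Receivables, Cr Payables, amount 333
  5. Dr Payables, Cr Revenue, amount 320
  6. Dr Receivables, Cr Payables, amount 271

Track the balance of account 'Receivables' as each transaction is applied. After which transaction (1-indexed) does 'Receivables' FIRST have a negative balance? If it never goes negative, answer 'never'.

After txn 1: Receivables=0
After txn 2: Receivables=0
After txn 3: Receivables=0
After txn 4: Receivables=333
After txn 5: Receivables=333
After txn 6: Receivables=604

Answer: never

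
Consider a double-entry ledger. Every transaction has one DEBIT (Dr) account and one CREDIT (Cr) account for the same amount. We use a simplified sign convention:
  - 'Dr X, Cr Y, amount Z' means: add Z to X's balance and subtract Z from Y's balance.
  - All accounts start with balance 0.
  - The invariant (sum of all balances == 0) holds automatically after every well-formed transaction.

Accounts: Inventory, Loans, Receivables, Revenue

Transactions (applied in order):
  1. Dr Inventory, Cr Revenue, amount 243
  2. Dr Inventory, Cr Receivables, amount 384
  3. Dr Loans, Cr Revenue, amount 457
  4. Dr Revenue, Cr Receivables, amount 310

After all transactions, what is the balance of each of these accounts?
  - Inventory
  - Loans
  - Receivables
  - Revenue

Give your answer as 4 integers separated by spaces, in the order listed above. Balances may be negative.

Answer: 627 457 -694 -390

Derivation:
After txn 1 (Dr Inventory, Cr Revenue, amount 243): Inventory=243 Revenue=-243
After txn 2 (Dr Inventory, Cr Receivables, amount 384): Inventory=627 Receivables=-384 Revenue=-243
After txn 3 (Dr Loans, Cr Revenue, amount 457): Inventory=627 Loans=457 Receivables=-384 Revenue=-700
After txn 4 (Dr Revenue, Cr Receivables, amount 310): Inventory=627 Loans=457 Receivables=-694 Revenue=-390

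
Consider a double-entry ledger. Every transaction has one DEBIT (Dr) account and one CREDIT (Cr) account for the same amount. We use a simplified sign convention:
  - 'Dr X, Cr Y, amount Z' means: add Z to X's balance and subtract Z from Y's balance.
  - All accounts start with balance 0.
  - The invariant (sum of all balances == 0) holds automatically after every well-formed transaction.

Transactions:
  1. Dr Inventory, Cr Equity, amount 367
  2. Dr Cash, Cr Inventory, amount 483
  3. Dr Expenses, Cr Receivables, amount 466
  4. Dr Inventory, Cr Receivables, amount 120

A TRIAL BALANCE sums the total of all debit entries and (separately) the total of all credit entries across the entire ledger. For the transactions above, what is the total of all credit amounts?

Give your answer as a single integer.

Txn 1: credit+=367
Txn 2: credit+=483
Txn 3: credit+=466
Txn 4: credit+=120
Total credits = 1436

Answer: 1436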